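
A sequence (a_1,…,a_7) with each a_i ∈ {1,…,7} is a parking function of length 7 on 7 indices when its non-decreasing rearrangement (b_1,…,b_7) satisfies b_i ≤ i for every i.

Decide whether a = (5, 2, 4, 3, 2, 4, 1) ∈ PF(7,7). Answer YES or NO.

Sorted: b = (1, 2, 2, 3, 4, 4, 5).
  b_1=1 ≤ 1
  b_2=2 ≤ 2
  b_3=2 ≤ 3
  b_4=3 ≤ 4
  b_5=4 ≤ 5
  b_6=4 ≤ 6
  b_7=5 ≤ 7
All bounds hold ⇒ YES

YES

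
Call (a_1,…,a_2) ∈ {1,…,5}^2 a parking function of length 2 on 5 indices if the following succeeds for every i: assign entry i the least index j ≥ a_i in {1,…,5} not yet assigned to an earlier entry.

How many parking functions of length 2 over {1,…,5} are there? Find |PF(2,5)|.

24

|PF| = (5+1−2)·(5+1)^{2−1} = 4·6 = 24 (Konheim–Weiss)
Check (2,1) → sorted (1,2): b_i ≤ 3+i ∀i, a PF.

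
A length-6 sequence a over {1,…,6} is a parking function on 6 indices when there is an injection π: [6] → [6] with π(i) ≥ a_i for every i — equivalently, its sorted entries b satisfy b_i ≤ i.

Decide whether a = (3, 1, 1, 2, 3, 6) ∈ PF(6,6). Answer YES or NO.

YES

Rearranged: b = (1, 1, 2, 3, 3, 6).
  b_1=1 ≤ 1
  b_2=1 ≤ 2
  b_3=2 ≤ 3
  b_4=3 ≤ 4
  b_5=3 ≤ 5
  b_6=6 ≤ 6
All bounds hold ⇒ YES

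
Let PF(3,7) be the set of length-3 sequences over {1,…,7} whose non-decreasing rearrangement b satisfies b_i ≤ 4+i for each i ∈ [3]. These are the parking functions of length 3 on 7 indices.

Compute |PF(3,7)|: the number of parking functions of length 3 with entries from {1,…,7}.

320

|PF| = 5·8^2 = 5×64 = 320 (Pollak)
Check (4,3,5) → sorted (3,4,5): b_i ≤ 4+i ∀i, a PF.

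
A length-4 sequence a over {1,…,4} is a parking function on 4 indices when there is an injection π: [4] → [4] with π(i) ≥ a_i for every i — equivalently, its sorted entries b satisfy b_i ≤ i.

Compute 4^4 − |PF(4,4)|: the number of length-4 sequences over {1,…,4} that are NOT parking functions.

Count = (4+1−4)·(4+1)^{4−1} = 1·125 = 125 [KW]
Check (3,4,1,3) → sorted (1,3,3,4): b_2=3>2, not a PF.
Total 256; non-PF = 256−125 = 131

131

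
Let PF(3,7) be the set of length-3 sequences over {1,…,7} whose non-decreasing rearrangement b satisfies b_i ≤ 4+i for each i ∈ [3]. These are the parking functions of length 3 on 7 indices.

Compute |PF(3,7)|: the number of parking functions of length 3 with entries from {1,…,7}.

320

Count = (7+1−3)·(7+1)^{3−1} = 5×64 = 320 [KW]
Check (1,2,2) → sorted (1,2,2): b_i ≤ 4+i ∀i, a PF.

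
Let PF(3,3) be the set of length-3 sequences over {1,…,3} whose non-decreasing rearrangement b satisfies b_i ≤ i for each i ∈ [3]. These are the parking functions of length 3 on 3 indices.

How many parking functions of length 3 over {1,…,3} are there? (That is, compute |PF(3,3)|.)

|PF| = 1·4^2 = 1×16 = 16 [KW]
Check (3,1,1) → sorted (1,1,3): b_i ≤ i ∀i, a PF.

16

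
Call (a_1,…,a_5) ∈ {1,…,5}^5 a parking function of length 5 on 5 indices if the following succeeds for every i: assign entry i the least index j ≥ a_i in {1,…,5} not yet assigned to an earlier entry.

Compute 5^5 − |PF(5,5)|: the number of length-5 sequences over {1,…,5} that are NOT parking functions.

|PF(5,5)| = (5+1−5)·(5+1)^{5−1} = 1·1296 = 1296 (Pollak)
One tuple (3,3,4,3,5) → sorted (3,3,3,4,5): b_1=3>1, not a PF.
Total 3125; non-PF = 3125−1296 = 1829

1829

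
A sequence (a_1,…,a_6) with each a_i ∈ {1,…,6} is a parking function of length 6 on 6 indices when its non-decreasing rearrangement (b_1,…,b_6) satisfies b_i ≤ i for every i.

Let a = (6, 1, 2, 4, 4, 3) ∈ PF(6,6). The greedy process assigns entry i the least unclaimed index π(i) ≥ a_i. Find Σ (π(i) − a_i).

1

Σπ = 21 ({1..6} each once); Σa = 6+1+2+4+4+3 = 20; disp = 21−20 = 1.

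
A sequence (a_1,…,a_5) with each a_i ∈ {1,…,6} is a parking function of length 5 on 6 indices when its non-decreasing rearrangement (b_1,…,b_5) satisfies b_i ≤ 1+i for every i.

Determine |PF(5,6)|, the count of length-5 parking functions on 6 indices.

Count = 2·7^4 = 2×2401 = 4802 (Pollak)
Example (2,3,4,6,1) → sorted (1,2,3,4,6): b_i ≤ 1+i ∀i, a PF.

4802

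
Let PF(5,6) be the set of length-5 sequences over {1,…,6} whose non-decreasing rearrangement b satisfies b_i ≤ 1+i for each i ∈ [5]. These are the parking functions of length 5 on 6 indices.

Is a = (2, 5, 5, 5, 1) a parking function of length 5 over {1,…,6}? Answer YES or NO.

Order a: b = (1, 2, 5, 5, 5).
  b_1=1 ≤ 2
  b_2=2 ≤ 3
  b_3=5 > 4
  fails at i=3 ⇒ NO

NO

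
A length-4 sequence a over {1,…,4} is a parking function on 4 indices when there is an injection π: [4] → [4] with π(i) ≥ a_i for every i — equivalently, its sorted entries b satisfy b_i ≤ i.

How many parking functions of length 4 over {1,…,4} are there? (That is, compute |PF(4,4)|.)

125

|PF| = (4−4+1)·(4+1)^(4−1) = 1·125 = 125 [KW]
One tuple (3,1,1,1) → sorted (1,1,1,3): b_i ≤ i ∀i, a PF.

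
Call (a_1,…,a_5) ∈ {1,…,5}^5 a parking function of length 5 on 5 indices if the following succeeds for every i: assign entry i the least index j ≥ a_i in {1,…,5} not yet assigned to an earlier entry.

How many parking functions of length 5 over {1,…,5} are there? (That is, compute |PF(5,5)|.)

1296

Count = (5+1−5)·(5+1)^{5−1} = 1 · 1296 = 1296 (Pollak)
E.g. (2,4,3,1,5) → sorted (1,2,3,4,5): b_i ≤ i ∀i, a PF.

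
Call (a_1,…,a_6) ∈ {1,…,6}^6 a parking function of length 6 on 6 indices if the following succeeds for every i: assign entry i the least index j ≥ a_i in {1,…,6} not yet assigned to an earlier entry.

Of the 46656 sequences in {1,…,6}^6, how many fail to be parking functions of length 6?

|PF(6,6)| = 1·7^5 = 1·16807 = 16807 [KW]
Check (6,2,2,6,2,3) → sorted (2,2,2,3,6,6): b_1=2>1, not a PF.
6^6 − 16807 = 46656 − 16807 = 29849

29849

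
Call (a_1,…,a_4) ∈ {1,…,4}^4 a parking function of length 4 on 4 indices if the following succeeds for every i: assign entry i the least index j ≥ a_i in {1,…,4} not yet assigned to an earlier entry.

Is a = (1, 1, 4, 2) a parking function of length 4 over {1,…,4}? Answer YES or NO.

Sorted: b = (1, 1, 2, 4).
  b_1=1 ≤ 1
  b_2=1 ≤ 2
  b_3=2 ≤ 3
  b_4=4 ≤ 4
All bounds hold ⇒ YES

YES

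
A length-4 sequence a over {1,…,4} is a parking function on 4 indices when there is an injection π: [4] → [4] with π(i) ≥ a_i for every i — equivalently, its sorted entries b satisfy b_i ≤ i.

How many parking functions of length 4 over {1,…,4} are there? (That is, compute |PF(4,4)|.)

125

|PF(4,4)| = (5−4)·5^(4−1) = 1 · 125 = 125 (Konheim–Weiss)
Example (1,4,2,2) → sorted (1,2,2,4): b_i ≤ i ∀i, a PF.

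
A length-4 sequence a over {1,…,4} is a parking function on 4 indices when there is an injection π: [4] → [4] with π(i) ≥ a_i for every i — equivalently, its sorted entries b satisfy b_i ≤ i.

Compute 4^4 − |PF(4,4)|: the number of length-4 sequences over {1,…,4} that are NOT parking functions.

131

#PF = 1·5^3 = 1×125 = 125 (Konheim–Weiss)
Check (3,3,4,3) → sorted (3,3,3,4): b_1=3>1, not a PF.
So 256 − 125 = 131 fail.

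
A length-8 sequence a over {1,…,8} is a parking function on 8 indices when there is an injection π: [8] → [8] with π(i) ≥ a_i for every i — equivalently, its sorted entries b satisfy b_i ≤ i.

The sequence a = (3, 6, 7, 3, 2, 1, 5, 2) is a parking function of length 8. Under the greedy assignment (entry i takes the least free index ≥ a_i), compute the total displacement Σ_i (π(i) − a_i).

7

Σπ(i) = 1+…+8 = 36; Σa = 3+6+7+3+2+1+5+2 = 29; disp = 36−29 = 7.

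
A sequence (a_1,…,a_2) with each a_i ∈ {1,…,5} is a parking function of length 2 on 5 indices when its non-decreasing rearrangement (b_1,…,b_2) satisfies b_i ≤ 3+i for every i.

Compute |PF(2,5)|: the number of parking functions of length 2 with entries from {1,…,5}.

|PF| = (5+1−2)·(5+1)^{2−1} = 4·6 = 24 [KW]
Check (1,5) → sorted (1,5): b_i ≤ 3+i ∀i, a PF.

24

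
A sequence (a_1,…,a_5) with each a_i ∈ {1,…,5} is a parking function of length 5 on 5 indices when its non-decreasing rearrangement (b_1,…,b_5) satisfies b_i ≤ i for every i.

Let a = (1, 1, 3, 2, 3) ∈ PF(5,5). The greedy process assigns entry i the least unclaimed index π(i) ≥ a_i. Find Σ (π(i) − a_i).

5

Σπ = 15 ({1..5} each once); Σa = 1+1+3+2+3 = 10; disp = 15−10 = 5.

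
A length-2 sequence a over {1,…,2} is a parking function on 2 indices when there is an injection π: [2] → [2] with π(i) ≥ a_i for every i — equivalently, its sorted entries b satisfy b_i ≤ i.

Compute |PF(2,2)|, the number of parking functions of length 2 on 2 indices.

3

|PF| = (2+1−2)·(2+1)^{2−1} = 1×3 = 3 (Konheim–Weiss)
E.g. (1,2) → sorted (1,2): b_i ≤ i ∀i, a PF.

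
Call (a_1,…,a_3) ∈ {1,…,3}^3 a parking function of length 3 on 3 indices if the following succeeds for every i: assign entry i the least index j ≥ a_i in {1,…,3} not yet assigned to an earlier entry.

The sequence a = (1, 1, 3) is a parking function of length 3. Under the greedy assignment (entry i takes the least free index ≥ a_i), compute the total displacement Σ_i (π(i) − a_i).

1

Σπ = 6 ({1..3} each once); Σa = 1+1+3 = 5; disp = 6−5 = 1.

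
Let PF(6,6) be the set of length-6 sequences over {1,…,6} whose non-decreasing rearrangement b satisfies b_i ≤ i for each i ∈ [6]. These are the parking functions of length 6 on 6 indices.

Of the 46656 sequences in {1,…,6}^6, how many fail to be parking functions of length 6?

|PF(6,6)| = (7−6)·7^(6−1) = 1×16807 = 16807 (Konheim–Weiss)
One tuple (6,6,6,3,2,1) → sorted (1,2,3,6,6,6): b_4=6>4, not a PF.
6^6 − 16807 = 46656 − 16807 = 29849

29849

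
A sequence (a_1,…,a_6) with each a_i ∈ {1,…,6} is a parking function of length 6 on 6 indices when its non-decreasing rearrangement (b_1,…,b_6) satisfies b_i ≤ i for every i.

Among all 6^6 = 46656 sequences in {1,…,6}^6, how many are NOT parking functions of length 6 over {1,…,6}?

29849

|PF| = 1·7^5 = 1×16807 = 16807 [KW]
Check (2,5,4,4,4,6) → sorted (2,4,4,4,5,6): b_1=2>1, not a PF.
6^6 − 16807 = 46656 − 16807 = 29849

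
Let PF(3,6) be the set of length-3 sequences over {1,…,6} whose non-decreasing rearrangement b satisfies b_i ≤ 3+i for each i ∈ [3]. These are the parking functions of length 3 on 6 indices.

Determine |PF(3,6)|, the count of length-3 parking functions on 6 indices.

196

Count = (7−3)·7^(3−1) = 4 · 49 = 196 (Pollak)
E.g. (6,3,1) → sorted (1,3,6): b_i ≤ 3+i ∀i, a PF.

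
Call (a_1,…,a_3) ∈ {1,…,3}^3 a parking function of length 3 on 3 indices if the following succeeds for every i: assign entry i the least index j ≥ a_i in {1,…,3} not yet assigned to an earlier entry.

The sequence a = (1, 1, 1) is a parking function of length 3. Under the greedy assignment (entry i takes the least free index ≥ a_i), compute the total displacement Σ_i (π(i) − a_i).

3

Σπ = 3·4/2 = 6 (π permutes [3]); Σa = 1+1+1 = 3; disp = 6−3 = 3.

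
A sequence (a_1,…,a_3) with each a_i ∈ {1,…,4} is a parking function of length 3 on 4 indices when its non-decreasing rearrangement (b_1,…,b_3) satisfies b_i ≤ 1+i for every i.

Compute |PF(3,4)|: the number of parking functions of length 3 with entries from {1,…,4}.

50

Count = (4−3+1)·(4+1)^(3−1) = 2 · 25 = 50 (Pollak)
E.g. (4,2,3) → sorted (2,3,4): b_i ≤ 1+i ∀i, a PF.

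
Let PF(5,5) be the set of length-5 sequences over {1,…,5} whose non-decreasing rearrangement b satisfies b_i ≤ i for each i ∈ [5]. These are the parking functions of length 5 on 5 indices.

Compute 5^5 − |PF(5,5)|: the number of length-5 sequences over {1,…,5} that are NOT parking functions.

1829

#PF = 1·6^4 = 1·1296 = 1296 (Konheim–Weiss)
E.g. (3,5,4,5,5) → sorted (3,4,5,5,5): b_1=3>1, not a PF.
Total 3125; non-PF = 3125−1296 = 1829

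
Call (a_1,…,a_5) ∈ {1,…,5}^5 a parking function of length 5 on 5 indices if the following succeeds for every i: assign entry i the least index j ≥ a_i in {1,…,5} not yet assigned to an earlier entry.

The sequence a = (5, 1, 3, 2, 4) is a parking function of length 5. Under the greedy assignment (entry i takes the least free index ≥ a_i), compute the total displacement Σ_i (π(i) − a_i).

Σπ = 5·6/2 = 15 (π permutes [5]); Σa = 5+1+3+2+4 = 15; disp = 15−15 = 0.

0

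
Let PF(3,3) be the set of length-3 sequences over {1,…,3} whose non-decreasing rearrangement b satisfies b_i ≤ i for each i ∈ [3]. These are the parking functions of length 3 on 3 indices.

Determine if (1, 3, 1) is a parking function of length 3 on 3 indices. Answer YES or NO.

YES

Order a: b = (1, 1, 3).
  b_1=1 ≤ 1
  b_2=1 ≤ 2
  b_3=3 ≤ 3
All bounds hold ⇒ YES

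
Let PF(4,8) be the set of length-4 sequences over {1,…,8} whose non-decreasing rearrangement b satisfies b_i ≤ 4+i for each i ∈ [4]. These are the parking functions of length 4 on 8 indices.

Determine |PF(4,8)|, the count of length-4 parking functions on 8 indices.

#PF = (8+1−4)·(8+1)^{4−1} = 5 · 729 = 3645 (Pollak)
E.g. (6,6,4,5) → sorted (4,5,6,6): b_i ≤ 4+i ∀i, a PF.

3645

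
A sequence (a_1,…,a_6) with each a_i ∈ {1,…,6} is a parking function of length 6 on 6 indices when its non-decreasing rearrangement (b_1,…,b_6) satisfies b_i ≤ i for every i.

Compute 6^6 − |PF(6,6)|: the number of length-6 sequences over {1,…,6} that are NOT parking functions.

Count = (7−6)·7^(6−1) = 1 · 16807 = 16807 (Konheim–Weiss)
One tuple (2,2,3,4,5,4) → sorted (2,2,3,4,4,5): b_1=2>1, not a PF.
6^6 − 16807 = 46656 − 16807 = 29849

29849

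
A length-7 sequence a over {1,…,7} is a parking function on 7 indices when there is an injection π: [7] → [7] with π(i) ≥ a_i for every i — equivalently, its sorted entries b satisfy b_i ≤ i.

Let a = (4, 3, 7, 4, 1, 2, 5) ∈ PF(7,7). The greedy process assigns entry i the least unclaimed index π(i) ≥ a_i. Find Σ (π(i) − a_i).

Σπ(i) = 1+…+7 = 28; Σa = 4+3+7+4+1+2+5 = 26; disp = 28−26 = 2.

2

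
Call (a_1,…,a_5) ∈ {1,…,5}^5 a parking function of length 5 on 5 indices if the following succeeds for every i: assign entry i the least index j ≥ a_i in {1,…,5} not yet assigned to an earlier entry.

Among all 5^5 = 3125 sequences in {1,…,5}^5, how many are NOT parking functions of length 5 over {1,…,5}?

|PF| = 1·6^4 = 1·1296 = 1296 (Konheim–Weiss)
Check (4,1,4,5,5) → sorted (1,4,4,5,5): b_2=4>2, not a PF.
5^5 − 1296 = 3125 − 1296 = 1829

1829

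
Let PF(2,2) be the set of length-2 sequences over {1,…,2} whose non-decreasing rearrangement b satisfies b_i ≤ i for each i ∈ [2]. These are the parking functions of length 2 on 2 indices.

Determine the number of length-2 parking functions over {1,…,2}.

3

Count = 1·3^1 = 1 · 3 = 3 (Pollak)
One tuple (2,1) → sorted (1,2): b_i ≤ i ∀i, a PF.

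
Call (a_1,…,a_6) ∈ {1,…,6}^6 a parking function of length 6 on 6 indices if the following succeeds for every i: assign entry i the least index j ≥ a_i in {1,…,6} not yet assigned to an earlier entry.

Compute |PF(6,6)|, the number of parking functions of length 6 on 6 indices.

16807

Count = (7−6)·7^(6−1) = 1×16807 = 16807
One tuple (3,4,1,4,1,4) → sorted (1,1,3,4,4,4): b_i ≤ i ∀i, a PF.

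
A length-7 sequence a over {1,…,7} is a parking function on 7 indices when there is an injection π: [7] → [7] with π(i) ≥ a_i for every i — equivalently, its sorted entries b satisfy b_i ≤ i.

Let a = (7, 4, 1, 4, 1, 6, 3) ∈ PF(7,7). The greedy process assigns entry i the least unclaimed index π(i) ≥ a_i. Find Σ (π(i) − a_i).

2

Σπ = 28 ({1..7} each once); Σa = 7+4+1+4+1+6+3 = 26; disp = 28−26 = 2.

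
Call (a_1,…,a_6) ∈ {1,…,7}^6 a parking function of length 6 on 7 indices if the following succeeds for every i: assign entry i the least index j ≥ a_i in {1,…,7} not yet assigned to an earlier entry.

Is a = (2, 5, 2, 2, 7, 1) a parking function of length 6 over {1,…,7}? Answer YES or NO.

YES

Sorted: b = (1, 2, 2, 2, 5, 7).
  b_1=1 ≤ 2
  b_2=2 ≤ 3
  b_3=2 ≤ 4
  b_4=2 ≤ 5
  b_5=5 ≤ 6
  b_6=7 ≤ 7
All bounds hold ⇒ YES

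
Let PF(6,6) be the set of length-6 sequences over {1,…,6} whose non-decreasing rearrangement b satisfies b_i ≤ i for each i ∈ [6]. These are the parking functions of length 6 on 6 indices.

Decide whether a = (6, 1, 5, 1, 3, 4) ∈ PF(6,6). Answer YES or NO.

YES

Sorted: b = (1, 1, 3, 4, 5, 6).
  b_1=1 ≤ 1
  b_2=1 ≤ 2
  b_3=3 ≤ 3
  b_4=4 ≤ 4
  b_5=5 ≤ 5
  b_6=6 ≤ 6
All bounds hold ⇒ YES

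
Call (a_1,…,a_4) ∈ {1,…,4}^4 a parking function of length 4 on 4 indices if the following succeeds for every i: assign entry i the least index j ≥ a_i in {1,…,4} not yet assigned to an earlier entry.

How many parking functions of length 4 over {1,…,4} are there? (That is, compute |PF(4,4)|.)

125

Count = (4+1−4)·(4+1)^{4−1} = 1×125 = 125
Check (3,4,1,1) → sorted (1,1,3,4): b_i ≤ i ∀i, a PF.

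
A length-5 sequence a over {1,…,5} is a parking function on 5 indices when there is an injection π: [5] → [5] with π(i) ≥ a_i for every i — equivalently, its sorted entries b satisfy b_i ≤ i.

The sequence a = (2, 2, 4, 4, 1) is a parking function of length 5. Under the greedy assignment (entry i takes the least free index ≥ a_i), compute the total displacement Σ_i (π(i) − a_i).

2

Σπ = 15 ({1..5} each once); Σa = 2+2+4+4+1 = 13; disp = 15−13 = 2.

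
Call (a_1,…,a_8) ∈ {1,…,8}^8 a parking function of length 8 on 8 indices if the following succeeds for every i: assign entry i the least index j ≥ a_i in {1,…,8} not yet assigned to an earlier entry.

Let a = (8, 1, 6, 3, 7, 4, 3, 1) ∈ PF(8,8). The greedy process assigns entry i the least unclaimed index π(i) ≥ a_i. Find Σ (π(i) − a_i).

Σπ = 36 ({1..8} each once); Σa = 8+1+6+3+7+4+3+1 = 33; disp = 36−33 = 3.

3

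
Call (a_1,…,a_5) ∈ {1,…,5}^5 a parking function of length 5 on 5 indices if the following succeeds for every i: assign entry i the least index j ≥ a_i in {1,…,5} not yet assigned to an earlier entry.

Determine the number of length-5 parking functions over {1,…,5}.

|PF(5,5)| = 1·6^4 = 1 · 1296 = 1296
E.g. (5,2,3,1,4) → sorted (1,2,3,4,5): b_i ≤ i ∀i, a PF.

1296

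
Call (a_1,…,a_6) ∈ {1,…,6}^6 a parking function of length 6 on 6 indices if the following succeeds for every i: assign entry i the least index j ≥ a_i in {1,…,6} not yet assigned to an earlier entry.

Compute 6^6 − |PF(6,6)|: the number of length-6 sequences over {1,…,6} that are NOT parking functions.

29849

|PF(6,6)| = 1·7^5 = 1 · 16807 = 16807
Example (4,5,4,4,4,6) → sorted (4,4,4,4,5,6): b_1=4>1, not a PF.
So 46656 − 16807 = 29849 fail.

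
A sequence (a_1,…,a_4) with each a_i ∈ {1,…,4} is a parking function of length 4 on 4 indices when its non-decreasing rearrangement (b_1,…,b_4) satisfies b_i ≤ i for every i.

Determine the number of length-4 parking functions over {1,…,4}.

Count = (5−4)·5^(4−1) = 1×125 = 125 [KW]
E.g. (2,1,4,1) → sorted (1,1,2,4): b_i ≤ i ∀i, a PF.

125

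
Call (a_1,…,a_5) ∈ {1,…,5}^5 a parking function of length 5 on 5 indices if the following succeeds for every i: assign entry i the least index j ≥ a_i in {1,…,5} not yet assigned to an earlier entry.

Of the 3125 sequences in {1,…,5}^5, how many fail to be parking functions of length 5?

1829

|PF(5,5)| = (5+1−5)·(5+1)^{5−1} = 1×1296 = 1296 (Konheim–Weiss)
One tuple (4,5,5,4,3) → sorted (3,4,4,5,5): b_1=3>1, not a PF.
5^5 − 1296 = 3125 − 1296 = 1829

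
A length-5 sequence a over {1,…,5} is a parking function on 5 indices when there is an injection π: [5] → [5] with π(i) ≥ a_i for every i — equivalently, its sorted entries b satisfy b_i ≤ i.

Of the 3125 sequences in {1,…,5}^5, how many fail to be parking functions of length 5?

|PF(5,5)| = (6−5)·6^(5−1) = 1·1296 = 1296 (Konheim–Weiss)
One tuple (5,5,5,5,5) → sorted (5,5,5,5,5): b_1=5>1, not a PF.
So 3125 − 1296 = 1829 fail.

1829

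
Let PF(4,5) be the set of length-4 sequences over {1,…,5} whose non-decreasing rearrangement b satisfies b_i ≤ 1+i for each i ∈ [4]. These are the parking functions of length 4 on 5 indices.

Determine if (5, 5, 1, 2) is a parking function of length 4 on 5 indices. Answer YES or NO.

NO

Order a: b = (1, 2, 5, 5).
  b_1=1 ≤ 2
  b_2=2 ≤ 3
  b_3=5 > 4
  fails at i=3 ⇒ NO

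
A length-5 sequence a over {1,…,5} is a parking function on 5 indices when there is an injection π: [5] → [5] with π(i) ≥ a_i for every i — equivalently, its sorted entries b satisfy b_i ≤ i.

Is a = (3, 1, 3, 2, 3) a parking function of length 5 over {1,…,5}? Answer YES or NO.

Order a: b = (1, 2, 3, 3, 3).
  b_1=1 ≤ 1
  b_2=2 ≤ 2
  b_3=3 ≤ 3
  b_4=3 ≤ 4
  b_5=3 ≤ 5
All bounds hold ⇒ YES

YES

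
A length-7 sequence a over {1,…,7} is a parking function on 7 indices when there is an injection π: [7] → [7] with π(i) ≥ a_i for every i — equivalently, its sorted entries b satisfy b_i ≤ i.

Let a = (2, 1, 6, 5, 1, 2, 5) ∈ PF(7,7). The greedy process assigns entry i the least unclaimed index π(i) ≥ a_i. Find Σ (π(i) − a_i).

6

Σπ(i) = 1+…+7 = 28; Σa = 2+1+6+5+1+2+5 = 22; disp = 28−22 = 6.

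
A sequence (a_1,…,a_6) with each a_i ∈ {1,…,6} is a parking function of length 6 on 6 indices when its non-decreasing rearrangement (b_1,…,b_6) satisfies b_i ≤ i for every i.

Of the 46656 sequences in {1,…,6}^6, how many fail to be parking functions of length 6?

29849

|PF| = (7−6)·7^(6−1) = 1·16807 = 16807 (Konheim–Weiss)
Example (6,5,6,3,1,4) → sorted (1,3,4,5,6,6): b_2=3>2, not a PF.
So 46656 − 16807 = 29849 fail.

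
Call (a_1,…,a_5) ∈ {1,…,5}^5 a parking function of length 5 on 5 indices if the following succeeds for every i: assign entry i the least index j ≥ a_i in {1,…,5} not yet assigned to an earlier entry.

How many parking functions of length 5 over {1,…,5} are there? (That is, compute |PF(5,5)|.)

|PF| = (6−5)·6^(5−1) = 1×1296 = 1296 (Pollak)
Check (3,5,1,1,1) → sorted (1,1,1,3,5): b_i ≤ i ∀i, a PF.

1296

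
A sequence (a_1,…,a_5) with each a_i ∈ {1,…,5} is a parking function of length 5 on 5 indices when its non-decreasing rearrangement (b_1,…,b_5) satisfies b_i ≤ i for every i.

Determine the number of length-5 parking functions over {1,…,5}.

1296

|PF| = (5−5+1)·(5+1)^(5−1) = 1·1296 = 1296
One tuple (4,3,4,2,1) → sorted (1,2,3,4,4): b_i ≤ i ∀i, a PF.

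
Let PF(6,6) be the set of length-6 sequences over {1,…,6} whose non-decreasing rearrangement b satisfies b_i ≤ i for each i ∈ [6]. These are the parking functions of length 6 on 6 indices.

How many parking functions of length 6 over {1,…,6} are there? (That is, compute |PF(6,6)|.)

16807

|PF| = (6−6+1)·(6+1)^(6−1) = 1·16807 = 16807
One tuple (6,3,3,1,1,5) → sorted (1,1,3,3,5,6): b_i ≤ i ∀i, a PF.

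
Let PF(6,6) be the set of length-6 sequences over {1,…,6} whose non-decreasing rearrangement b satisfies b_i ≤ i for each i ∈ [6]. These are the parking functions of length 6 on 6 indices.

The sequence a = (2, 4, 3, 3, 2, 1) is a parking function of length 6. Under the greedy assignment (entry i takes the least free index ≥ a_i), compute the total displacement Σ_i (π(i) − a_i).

6

Σπ = 6·7/2 = 21 (π permutes [6]); Σa = 2+4+3+3+2+1 = 15; disp = 21−15 = 6.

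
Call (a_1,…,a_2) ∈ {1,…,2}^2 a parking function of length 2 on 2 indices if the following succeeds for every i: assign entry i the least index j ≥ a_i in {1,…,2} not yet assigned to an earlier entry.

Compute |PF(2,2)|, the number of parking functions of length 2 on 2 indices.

3

Count = (2−2+1)·(2+1)^(2−1) = 1×3 = 3 (Pollak)
Check (1,1) → sorted (1,1): b_i ≤ i ∀i, a PF.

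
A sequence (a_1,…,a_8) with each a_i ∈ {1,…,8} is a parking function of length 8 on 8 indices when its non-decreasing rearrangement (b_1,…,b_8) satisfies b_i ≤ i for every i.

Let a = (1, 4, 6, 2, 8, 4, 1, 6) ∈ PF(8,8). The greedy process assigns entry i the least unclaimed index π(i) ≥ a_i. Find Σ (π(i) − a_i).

4

Σπ = 36 ({1..8} each once); Σa = 1+4+6+2+8+4+1+6 = 32; disp = 36−32 = 4.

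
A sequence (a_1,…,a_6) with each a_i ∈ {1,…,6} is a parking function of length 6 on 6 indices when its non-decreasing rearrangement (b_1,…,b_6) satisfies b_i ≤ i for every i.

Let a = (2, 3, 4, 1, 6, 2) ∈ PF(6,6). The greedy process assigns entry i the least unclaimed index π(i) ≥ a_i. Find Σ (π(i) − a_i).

3

Σπ = 21 ({1..6} each once); Σa = 2+3+4+1+6+2 = 18; disp = 21−18 = 3.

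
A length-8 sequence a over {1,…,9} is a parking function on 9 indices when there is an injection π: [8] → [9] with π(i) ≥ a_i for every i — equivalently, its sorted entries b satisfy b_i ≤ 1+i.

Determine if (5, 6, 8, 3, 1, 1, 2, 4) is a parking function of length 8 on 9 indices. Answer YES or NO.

YES

Rearranged: b = (1, 1, 2, 3, 4, 5, 6, 8).
  b_1=1 ≤ 2
  b_2=1 ≤ 3
  b_3=2 ≤ 4
  b_4=3 ≤ 5
  b_5=4 ≤ 6
  b_6=5 ≤ 7
  b_7=6 ≤ 8
  b_8=8 ≤ 9
All bounds hold ⇒ YES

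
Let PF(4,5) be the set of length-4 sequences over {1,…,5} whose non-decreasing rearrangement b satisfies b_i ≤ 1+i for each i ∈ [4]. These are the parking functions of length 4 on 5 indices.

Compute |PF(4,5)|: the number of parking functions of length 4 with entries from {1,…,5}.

432

|PF(4,5)| = 2·6^3 = 2 · 216 = 432 [KW]
E.g. (1,2,5,3) → sorted (1,2,3,5): b_i ≤ 1+i ∀i, a PF.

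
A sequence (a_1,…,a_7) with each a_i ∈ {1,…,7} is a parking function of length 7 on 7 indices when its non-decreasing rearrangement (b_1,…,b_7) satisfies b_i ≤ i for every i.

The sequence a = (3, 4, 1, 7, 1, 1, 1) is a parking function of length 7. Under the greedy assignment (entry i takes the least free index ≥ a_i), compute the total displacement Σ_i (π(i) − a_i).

10

Σπ = 7·8/2 = 28 (π permutes [7]); Σa = 3+4+1+7+1+1+1 = 18; disp = 28−18 = 10.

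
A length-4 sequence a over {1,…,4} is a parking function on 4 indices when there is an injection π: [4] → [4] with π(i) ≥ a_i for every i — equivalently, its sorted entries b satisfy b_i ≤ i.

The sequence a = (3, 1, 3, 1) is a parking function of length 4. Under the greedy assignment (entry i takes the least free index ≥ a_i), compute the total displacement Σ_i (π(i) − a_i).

Σπ = 10 ({1..4} each once); Σa = 3+1+3+1 = 8; disp = 10−8 = 2.

2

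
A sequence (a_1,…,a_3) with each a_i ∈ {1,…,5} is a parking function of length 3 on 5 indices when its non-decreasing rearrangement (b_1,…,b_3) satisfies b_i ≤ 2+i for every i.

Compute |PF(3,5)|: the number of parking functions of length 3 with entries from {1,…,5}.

|PF(3,5)| = (6−3)·6^(3−1) = 3·36 = 108 [KW]
E.g. (1,5,3) → sorted (1,3,5): b_i ≤ 2+i ∀i, a PF.

108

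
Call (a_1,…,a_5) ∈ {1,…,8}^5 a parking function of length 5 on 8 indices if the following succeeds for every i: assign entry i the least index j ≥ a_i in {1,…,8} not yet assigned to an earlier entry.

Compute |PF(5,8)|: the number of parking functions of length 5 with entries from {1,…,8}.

26244

|PF| = (8+1−5)·(8+1)^{5−1} = 4 · 6561 = 26244 (Konheim–Weiss)
Check (6,7,4,5,7) → sorted (4,5,6,7,7): b_i ≤ 3+i ∀i, a PF.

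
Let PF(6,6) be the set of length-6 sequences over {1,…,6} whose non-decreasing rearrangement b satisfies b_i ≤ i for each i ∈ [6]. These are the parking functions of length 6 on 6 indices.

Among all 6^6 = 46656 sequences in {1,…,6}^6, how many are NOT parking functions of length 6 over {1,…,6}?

#PF = (6+1−6)·(6+1)^{6−1} = 1 · 16807 = 16807
One tuple (3,5,3,5,5,4) → sorted (3,3,4,5,5,5): b_1=3>1, not a PF.
Total 46656; non-PF = 46656−16807 = 29849

29849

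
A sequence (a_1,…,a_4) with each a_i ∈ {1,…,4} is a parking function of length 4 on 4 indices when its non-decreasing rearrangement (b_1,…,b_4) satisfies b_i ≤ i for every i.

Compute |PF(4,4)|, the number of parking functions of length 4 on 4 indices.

125

|PF(4,4)| = (4+1−4)·(4+1)^{4−1} = 1·125 = 125
One tuple (2,2,1,3) → sorted (1,2,2,3): b_i ≤ i ∀i, a PF.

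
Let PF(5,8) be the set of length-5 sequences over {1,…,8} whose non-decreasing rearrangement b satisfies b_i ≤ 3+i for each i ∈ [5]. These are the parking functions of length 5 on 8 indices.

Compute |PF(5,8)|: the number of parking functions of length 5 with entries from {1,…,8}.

|PF(5,8)| = (8−5+1)·(8+1)^(5−1) = 4×6561 = 26244
One tuple (3,7,1,5,4) → sorted (1,3,4,5,7): b_i ≤ 3+i ∀i, a PF.

26244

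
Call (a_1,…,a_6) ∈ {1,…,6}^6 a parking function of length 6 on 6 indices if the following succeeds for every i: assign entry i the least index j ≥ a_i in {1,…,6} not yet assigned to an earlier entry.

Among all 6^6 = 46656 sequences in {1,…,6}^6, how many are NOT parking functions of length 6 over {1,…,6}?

Count = (6−6+1)·(6+1)^(6−1) = 1·16807 = 16807 (Pollak)
Check (5,5,4,4,4,5) → sorted (4,4,4,5,5,5): b_1=4>1, not a PF.
6^6 − 16807 = 46656 − 16807 = 29849

29849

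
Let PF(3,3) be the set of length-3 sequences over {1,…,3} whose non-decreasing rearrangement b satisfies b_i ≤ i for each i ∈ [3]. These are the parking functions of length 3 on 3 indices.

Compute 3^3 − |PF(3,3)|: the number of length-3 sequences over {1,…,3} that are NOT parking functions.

Count = 1·4^2 = 1 · 16 = 16 (Pollak)
E.g. (2,2,3) → sorted (2,2,3): b_1=2>1, not a PF.
3^3 − 16 = 27 − 16 = 11

11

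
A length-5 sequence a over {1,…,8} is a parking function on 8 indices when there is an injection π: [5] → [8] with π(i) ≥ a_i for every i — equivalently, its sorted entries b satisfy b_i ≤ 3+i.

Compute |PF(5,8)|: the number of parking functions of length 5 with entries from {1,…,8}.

26244

|PF(5,8)| = 4·9^4 = 4·6561 = 26244 (Pollak)
E.g. (2,4,5,3,8) → sorted (2,3,4,5,8): b_i ≤ 3+i ∀i, a PF.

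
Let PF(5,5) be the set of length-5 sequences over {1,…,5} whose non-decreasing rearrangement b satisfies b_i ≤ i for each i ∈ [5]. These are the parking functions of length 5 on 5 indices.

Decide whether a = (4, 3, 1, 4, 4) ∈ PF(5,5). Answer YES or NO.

Rearranged: b = (1, 3, 4, 4, 4).
  b_1=1 ≤ 1
  b_2=3 > 2
  fails at i=2 ⇒ NO

NO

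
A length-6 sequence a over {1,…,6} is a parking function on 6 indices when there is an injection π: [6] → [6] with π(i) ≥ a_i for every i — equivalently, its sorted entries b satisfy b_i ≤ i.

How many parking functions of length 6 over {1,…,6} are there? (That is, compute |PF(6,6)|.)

|PF(6,6)| = (6−6+1)·(6+1)^(6−1) = 1 · 16807 = 16807 (Konheim–Weiss)
E.g. (1,5,3,4,1,4) → sorted (1,1,3,4,4,5): b_i ≤ i ∀i, a PF.

16807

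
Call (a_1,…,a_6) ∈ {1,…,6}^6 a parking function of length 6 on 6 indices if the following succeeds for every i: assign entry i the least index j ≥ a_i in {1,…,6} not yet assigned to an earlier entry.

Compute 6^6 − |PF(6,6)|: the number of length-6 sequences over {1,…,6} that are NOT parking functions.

29849

|PF| = (6+1−6)·(6+1)^{6−1} = 1 · 16807 = 16807 [KW]
Example (6,4,5,6,5,1) → sorted (1,4,5,5,6,6): b_2=4>2, not a PF.
So 46656 − 16807 = 29849 fail.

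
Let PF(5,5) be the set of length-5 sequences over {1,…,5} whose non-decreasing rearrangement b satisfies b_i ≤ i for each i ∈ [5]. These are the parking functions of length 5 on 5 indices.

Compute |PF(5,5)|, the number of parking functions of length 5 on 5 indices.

#PF = (5+1−5)·(5+1)^{5−1} = 1 · 1296 = 1296 [KW]
E.g. (4,1,3,2,4) → sorted (1,2,3,4,4): b_i ≤ i ∀i, a PF.

1296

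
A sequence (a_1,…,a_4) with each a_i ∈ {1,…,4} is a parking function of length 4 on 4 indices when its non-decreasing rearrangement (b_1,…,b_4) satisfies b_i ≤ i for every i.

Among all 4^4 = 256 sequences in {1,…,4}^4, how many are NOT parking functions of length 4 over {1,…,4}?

131

Count = (4+1−4)·(4+1)^{4−1} = 1×125 = 125
Check (1,4,4,4) → sorted (1,4,4,4): b_2=4>2, not a PF.
Total 256; non-PF = 256−125 = 131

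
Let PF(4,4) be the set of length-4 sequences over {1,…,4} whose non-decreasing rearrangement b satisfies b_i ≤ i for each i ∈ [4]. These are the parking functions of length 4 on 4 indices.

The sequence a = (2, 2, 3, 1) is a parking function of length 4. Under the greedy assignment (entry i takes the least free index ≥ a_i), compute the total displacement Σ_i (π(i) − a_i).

Σπ = 10 ({1..4} each once); Σa = 2+2+3+1 = 8; disp = 10−8 = 2.

2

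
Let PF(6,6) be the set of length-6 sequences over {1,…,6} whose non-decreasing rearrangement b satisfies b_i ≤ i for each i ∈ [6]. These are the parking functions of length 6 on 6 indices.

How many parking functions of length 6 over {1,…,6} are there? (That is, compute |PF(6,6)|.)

16807

|PF(6,6)| = (7−6)·7^(6−1) = 1 · 16807 = 16807 [KW]
Check (4,2,4,1,6,2) → sorted (1,2,2,4,4,6): b_i ≤ i ∀i, a PF.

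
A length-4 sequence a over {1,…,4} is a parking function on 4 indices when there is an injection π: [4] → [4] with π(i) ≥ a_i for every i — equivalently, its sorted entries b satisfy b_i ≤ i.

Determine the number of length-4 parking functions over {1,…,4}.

Count = (5−4)·5^(4−1) = 1 · 125 = 125 [KW]
E.g. (1,1,4,3) → sorted (1,1,3,4): b_i ≤ i ∀i, a PF.

125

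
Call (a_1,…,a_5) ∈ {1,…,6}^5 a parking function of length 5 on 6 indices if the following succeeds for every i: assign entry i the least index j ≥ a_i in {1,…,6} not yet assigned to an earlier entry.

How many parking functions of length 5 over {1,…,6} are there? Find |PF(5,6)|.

#PF = 2·7^4 = 2·2401 = 4802 (Konheim–Weiss)
Example (3,2,6,1,3) → sorted (1,2,3,3,6): b_i ≤ 1+i ∀i, a PF.

4802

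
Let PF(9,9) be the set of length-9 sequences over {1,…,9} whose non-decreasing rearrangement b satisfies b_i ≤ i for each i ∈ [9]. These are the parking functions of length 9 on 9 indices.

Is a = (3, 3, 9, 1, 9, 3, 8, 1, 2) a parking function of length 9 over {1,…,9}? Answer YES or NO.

NO

Rearranged: b = (1, 1, 2, 3, 3, 3, 8, 9, 9).
  b_1=1 ≤ 1
  b_2=1 ≤ 2
  b_3=2 ≤ 3
  b_4=3 ≤ 4
  b_5=3 ≤ 5
  b_6=3 ≤ 6
  b_7=8 > 7
  fails at i=7 ⇒ NO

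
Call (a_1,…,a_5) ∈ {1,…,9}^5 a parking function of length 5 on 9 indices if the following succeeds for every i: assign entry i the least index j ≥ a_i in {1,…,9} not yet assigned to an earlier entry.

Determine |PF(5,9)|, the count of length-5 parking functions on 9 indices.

#PF = (10−5)·10^(5−1) = 5·10000 = 50000 [KW]
Example (5,6,9,1,8) → sorted (1,5,6,8,9): b_i ≤ 4+i ∀i, a PF.

50000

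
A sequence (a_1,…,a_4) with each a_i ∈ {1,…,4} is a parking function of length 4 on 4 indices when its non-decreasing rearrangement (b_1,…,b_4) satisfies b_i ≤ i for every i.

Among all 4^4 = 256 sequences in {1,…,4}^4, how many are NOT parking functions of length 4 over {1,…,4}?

131

|PF| = (4+1−4)·(4+1)^{4−1} = 1·125 = 125
Check (4,1,4,4) → sorted (1,4,4,4): b_2=4>2, not a PF.
Total 256; non-PF = 256−125 = 131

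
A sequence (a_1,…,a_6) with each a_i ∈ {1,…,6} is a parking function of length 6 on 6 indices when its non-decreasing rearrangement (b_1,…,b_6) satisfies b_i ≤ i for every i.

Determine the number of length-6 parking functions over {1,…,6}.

#PF = (6+1−6)·(6+1)^{6−1} = 1 · 16807 = 16807 (Konheim–Weiss)
Check (1,2,6,3,4,2) → sorted (1,2,2,3,4,6): b_i ≤ i ∀i, a PF.

16807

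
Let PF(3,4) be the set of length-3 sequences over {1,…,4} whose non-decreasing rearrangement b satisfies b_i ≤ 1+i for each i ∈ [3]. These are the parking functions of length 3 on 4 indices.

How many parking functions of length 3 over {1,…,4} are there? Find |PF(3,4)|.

#PF = (4−3+1)·(4+1)^(3−1) = 2·25 = 50 (Konheim–Weiss)
Check (2,1,1) → sorted (1,1,2): b_i ≤ 1+i ∀i, a PF.

50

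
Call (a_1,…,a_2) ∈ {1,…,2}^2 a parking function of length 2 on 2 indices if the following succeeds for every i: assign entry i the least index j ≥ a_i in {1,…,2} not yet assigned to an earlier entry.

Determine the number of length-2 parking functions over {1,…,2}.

|PF(2,2)| = (2+1−2)·(2+1)^{2−1} = 1 · 3 = 3 [KW]
One tuple (1,2) → sorted (1,2): b_i ≤ i ∀i, a PF.

3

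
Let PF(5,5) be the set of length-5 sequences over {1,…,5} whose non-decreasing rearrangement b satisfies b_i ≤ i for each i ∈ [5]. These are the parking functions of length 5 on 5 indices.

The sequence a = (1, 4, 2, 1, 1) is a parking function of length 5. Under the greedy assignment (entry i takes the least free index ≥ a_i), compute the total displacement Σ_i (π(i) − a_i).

Σπ(i) = 1+…+5 = 15; Σa = 1+4+2+1+1 = 9; disp = 15−9 = 6.

6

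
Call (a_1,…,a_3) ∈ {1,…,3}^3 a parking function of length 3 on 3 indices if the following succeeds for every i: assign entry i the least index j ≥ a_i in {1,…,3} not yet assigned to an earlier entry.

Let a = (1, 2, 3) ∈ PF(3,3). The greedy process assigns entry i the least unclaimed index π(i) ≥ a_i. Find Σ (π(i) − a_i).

Σπ = 6 ({1..3} each once); Σa = 1+2+3 = 6; disp = 6−6 = 0.

0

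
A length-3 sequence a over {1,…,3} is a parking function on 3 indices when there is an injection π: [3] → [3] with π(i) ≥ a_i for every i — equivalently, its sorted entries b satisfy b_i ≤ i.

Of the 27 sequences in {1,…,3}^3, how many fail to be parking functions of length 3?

|PF| = (3+1−3)·(3+1)^{3−1} = 1×16 = 16 [KW]
One tuple (3,3,1) → sorted (1,3,3): b_2=3>2, not a PF.
So 27 − 16 = 11 fail.

11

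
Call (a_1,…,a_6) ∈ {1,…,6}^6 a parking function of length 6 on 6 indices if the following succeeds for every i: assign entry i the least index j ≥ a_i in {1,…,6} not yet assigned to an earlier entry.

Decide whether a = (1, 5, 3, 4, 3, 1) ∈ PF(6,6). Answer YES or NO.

Sorted: b = (1, 1, 3, 3, 4, 5).
  b_1=1 ≤ 1
  b_2=1 ≤ 2
  b_3=3 ≤ 3
  b_4=3 ≤ 4
  b_5=4 ≤ 5
  b_6=5 ≤ 6
All bounds hold ⇒ YES

YES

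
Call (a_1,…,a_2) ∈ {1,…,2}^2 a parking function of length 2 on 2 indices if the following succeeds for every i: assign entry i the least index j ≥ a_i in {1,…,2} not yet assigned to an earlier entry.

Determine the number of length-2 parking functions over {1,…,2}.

#PF = (2+1−2)·(2+1)^{2−1} = 1 · 3 = 3
Example (1,1) → sorted (1,1): b_i ≤ i ∀i, a PF.

3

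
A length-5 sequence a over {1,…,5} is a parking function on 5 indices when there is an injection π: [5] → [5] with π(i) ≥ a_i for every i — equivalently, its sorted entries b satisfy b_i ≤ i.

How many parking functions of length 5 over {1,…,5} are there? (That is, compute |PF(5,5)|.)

#PF = (5−5+1)·(5+1)^(5−1) = 1 · 1296 = 1296 (Pollak)
E.g. (4,3,2,5,1) → sorted (1,2,3,4,5): b_i ≤ i ∀i, a PF.

1296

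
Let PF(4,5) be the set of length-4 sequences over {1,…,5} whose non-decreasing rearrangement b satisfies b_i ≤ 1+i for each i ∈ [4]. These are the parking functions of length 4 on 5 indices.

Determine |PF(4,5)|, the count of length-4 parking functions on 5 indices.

#PF = (6−4)·6^(4−1) = 2×216 = 432 (Pollak)
One tuple (1,4,2,1) → sorted (1,1,2,4): b_i ≤ 1+i ∀i, a PF.

432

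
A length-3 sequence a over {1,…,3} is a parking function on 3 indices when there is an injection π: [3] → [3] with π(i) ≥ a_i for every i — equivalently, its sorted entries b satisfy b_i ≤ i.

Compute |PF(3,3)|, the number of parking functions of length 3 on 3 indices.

|PF(3,3)| = (3+1−3)·(3+1)^{3−1} = 1·16 = 16 (Konheim–Weiss)
One tuple (3,1,1) → sorted (1,1,3): b_i ≤ i ∀i, a PF.

16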